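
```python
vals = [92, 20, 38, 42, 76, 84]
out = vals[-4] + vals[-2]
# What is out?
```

vals has length 6. Negative index -4 maps to positive index 6 + (-4) = 2. vals[2] = 38.
vals has length 6. Negative index -2 maps to positive index 6 + (-2) = 4. vals[4] = 76.
Sum: 38 + 76 = 114.

114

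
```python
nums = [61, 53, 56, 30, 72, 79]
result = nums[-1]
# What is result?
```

nums has length 6. Negative index -1 maps to positive index 6 + (-1) = 5. nums[5] = 79.

79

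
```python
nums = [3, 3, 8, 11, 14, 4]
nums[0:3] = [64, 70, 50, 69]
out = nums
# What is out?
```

nums starts as [3, 3, 8, 11, 14, 4] (length 6). The slice nums[0:3] covers indices [0, 1, 2] with values [3, 3, 8]. Replacing that slice with [64, 70, 50, 69] (different length) produces [64, 70, 50, 69, 11, 14, 4].

[64, 70, 50, 69, 11, 14, 4]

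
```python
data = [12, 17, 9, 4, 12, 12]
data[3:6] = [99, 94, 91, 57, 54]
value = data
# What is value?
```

data starts as [12, 17, 9, 4, 12, 12] (length 6). The slice data[3:6] covers indices [3, 4, 5] with values [4, 12, 12]. Replacing that slice with [99, 94, 91, 57, 54] (different length) produces [12, 17, 9, 99, 94, 91, 57, 54].

[12, 17, 9, 99, 94, 91, 57, 54]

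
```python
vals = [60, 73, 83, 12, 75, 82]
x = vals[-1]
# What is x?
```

vals has length 6. Negative index -1 maps to positive index 6 + (-1) = 5. vals[5] = 82.

82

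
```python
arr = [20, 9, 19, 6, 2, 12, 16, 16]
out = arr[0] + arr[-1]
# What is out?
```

arr has length 8. arr[0] = 20.
arr has length 8. Negative index -1 maps to positive index 8 + (-1) = 7. arr[7] = 16.
Sum: 20 + 16 = 36.

36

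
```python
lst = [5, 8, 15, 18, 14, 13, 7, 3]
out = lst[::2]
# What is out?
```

lst has length 8. The slice lst[::2] selects indices [0, 2, 4, 6] (0->5, 2->15, 4->14, 6->7), giving [5, 15, 14, 7].

[5, 15, 14, 7]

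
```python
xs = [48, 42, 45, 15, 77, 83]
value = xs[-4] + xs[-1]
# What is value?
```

xs has length 6. Negative index -4 maps to positive index 6 + (-4) = 2. xs[2] = 45.
xs has length 6. Negative index -1 maps to positive index 6 + (-1) = 5. xs[5] = 83.
Sum: 45 + 83 = 128.

128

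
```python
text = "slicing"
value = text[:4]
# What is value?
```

text has length 7. The slice text[:4] selects indices [0, 1, 2, 3] (0->'s', 1->'l', 2->'i', 3->'c'), giving 'slic'.

'slic'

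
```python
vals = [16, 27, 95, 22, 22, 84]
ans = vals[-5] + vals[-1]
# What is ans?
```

vals has length 6. Negative index -5 maps to positive index 6 + (-5) = 1. vals[1] = 27.
vals has length 6. Negative index -1 maps to positive index 6 + (-1) = 5. vals[5] = 84.
Sum: 27 + 84 = 111.

111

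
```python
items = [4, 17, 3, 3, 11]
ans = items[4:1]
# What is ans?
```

items has length 5. The slice items[4:1] resolves to an empty index range, so the result is [].

[]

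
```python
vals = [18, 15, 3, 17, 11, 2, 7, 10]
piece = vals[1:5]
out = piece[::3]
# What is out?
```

vals has length 8. The slice vals[1:5] selects indices [1, 2, 3, 4] (1->15, 2->3, 3->17, 4->11), giving [15, 3, 17, 11]. So piece = [15, 3, 17, 11]. piece has length 4. The slice piece[::3] selects indices [0, 3] (0->15, 3->11), giving [15, 11].

[15, 11]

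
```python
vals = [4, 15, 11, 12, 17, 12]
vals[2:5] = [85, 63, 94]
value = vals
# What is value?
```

vals starts as [4, 15, 11, 12, 17, 12] (length 6). The slice vals[2:5] covers indices [2, 3, 4] with values [11, 12, 17]. Replacing that slice with [85, 63, 94] (same length) produces [4, 15, 85, 63, 94, 12].

[4, 15, 85, 63, 94, 12]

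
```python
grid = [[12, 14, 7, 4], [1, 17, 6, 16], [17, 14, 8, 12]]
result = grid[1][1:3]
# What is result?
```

grid[1] = [1, 17, 6, 16]. grid[1] has length 4. The slice grid[1][1:3] selects indices [1, 2] (1->17, 2->6), giving [17, 6].

[17, 6]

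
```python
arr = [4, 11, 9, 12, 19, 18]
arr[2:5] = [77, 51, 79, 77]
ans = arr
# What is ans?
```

arr starts as [4, 11, 9, 12, 19, 18] (length 6). The slice arr[2:5] covers indices [2, 3, 4] with values [9, 12, 19]. Replacing that slice with [77, 51, 79, 77] (different length) produces [4, 11, 77, 51, 79, 77, 18].

[4, 11, 77, 51, 79, 77, 18]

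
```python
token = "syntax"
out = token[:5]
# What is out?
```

token has length 6. The slice token[:5] selects indices [0, 1, 2, 3, 4] (0->'s', 1->'y', 2->'n', 3->'t', 4->'a'), giving 'synta'.

'synta'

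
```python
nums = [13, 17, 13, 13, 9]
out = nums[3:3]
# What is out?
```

nums has length 5. The slice nums[3:3] resolves to an empty index range, so the result is [].

[]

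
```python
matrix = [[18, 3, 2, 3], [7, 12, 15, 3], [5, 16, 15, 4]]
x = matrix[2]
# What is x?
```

matrix has 3 rows. Row 2 is [5, 16, 15, 4].

[5, 16, 15, 4]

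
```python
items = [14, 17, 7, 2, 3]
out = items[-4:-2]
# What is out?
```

items has length 5. The slice items[-4:-2] selects indices [1, 2] (1->17, 2->7), giving [17, 7].

[17, 7]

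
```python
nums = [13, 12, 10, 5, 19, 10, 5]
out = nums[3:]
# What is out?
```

nums has length 7. The slice nums[3:] selects indices [3, 4, 5, 6] (3->5, 4->19, 5->10, 6->5), giving [5, 19, 10, 5].

[5, 19, 10, 5]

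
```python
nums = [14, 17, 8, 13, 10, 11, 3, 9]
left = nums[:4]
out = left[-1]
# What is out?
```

nums has length 8. The slice nums[:4] selects indices [0, 1, 2, 3] (0->14, 1->17, 2->8, 3->13), giving [14, 17, 8, 13]. So left = [14, 17, 8, 13]. Then left[-1] = 13.

13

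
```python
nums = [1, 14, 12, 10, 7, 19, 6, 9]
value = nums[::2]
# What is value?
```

nums has length 8. The slice nums[::2] selects indices [0, 2, 4, 6] (0->1, 2->12, 4->7, 6->6), giving [1, 12, 7, 6].

[1, 12, 7, 6]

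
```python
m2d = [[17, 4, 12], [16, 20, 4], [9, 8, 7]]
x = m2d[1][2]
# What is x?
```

m2d[1] = [16, 20, 4]. Taking column 2 of that row yields 4.

4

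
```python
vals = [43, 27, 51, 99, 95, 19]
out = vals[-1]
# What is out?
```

vals has length 6. Negative index -1 maps to positive index 6 + (-1) = 5. vals[5] = 19.

19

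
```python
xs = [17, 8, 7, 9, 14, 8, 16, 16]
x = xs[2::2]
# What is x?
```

xs has length 8. The slice xs[2::2] selects indices [2, 4, 6] (2->7, 4->14, 6->16), giving [7, 14, 16].

[7, 14, 16]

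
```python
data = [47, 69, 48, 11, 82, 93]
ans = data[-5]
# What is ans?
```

data has length 6. Negative index -5 maps to positive index 6 + (-5) = 1. data[1] = 69.

69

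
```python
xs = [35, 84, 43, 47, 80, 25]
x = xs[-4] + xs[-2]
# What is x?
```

xs has length 6. Negative index -4 maps to positive index 6 + (-4) = 2. xs[2] = 43.
xs has length 6. Negative index -2 maps to positive index 6 + (-2) = 4. xs[4] = 80.
Sum: 43 + 80 = 123.

123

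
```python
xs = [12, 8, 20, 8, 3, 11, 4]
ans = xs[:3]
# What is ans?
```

xs has length 7. The slice xs[:3] selects indices [0, 1, 2] (0->12, 1->8, 2->20), giving [12, 8, 20].

[12, 8, 20]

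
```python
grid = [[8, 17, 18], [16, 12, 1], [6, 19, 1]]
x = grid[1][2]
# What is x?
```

grid[1] = [16, 12, 1]. Taking column 2 of that row yields 1.

1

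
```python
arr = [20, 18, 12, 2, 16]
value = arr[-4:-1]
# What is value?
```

arr has length 5. The slice arr[-4:-1] selects indices [1, 2, 3] (1->18, 2->12, 3->2), giving [18, 12, 2].

[18, 12, 2]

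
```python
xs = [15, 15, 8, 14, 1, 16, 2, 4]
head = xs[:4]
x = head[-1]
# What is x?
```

xs has length 8. The slice xs[:4] selects indices [0, 1, 2, 3] (0->15, 1->15, 2->8, 3->14), giving [15, 15, 8, 14]. So head = [15, 15, 8, 14]. Then head[-1] = 14.

14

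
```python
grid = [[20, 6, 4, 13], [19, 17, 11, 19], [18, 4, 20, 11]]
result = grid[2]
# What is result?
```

grid has 3 rows. Row 2 is [18, 4, 20, 11].

[18, 4, 20, 11]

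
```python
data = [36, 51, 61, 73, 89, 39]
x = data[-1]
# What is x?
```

data has length 6. Negative index -1 maps to positive index 6 + (-1) = 5. data[5] = 39.

39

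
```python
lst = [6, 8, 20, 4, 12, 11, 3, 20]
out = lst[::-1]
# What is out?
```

lst has length 8. The slice lst[::-1] selects indices [7, 6, 5, 4, 3, 2, 1, 0] (7->20, 6->3, 5->11, 4->12, 3->4, 2->20, 1->8, 0->6), giving [20, 3, 11, 12, 4, 20, 8, 6].

[20, 3, 11, 12, 4, 20, 8, 6]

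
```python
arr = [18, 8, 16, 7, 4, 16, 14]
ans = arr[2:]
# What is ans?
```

arr has length 7. The slice arr[2:] selects indices [2, 3, 4, 5, 6] (2->16, 3->7, 4->4, 5->16, 6->14), giving [16, 7, 4, 16, 14].

[16, 7, 4, 16, 14]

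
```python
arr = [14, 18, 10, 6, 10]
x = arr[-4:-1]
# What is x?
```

arr has length 5. The slice arr[-4:-1] selects indices [1, 2, 3] (1->18, 2->10, 3->6), giving [18, 10, 6].

[18, 10, 6]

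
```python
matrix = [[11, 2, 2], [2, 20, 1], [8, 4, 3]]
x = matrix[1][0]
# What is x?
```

matrix[1] = [2, 20, 1]. Taking column 0 of that row yields 2.

2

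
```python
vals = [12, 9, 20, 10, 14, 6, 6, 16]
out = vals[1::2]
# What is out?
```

vals has length 8. The slice vals[1::2] selects indices [1, 3, 5, 7] (1->9, 3->10, 5->6, 7->16), giving [9, 10, 6, 16].

[9, 10, 6, 16]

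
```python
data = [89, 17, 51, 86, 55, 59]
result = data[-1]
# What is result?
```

data has length 6. Negative index -1 maps to positive index 6 + (-1) = 5. data[5] = 59.

59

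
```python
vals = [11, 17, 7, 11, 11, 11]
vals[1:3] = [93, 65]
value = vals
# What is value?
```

vals starts as [11, 17, 7, 11, 11, 11] (length 6). The slice vals[1:3] covers indices [1, 2] with values [17, 7]. Replacing that slice with [93, 65] (same length) produces [11, 93, 65, 11, 11, 11].

[11, 93, 65, 11, 11, 11]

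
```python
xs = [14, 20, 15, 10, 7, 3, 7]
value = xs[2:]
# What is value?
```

xs has length 7. The slice xs[2:] selects indices [2, 3, 4, 5, 6] (2->15, 3->10, 4->7, 5->3, 6->7), giving [15, 10, 7, 3, 7].

[15, 10, 7, 3, 7]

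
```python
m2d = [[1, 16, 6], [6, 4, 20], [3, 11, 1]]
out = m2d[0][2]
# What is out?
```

m2d[0] = [1, 16, 6]. Taking column 2 of that row yields 6.

6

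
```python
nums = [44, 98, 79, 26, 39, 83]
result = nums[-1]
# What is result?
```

nums has length 6. Negative index -1 maps to positive index 6 + (-1) = 5. nums[5] = 83.

83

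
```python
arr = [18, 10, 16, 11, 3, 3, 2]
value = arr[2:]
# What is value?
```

arr has length 7. The slice arr[2:] selects indices [2, 3, 4, 5, 6] (2->16, 3->11, 4->3, 5->3, 6->2), giving [16, 11, 3, 3, 2].

[16, 11, 3, 3, 2]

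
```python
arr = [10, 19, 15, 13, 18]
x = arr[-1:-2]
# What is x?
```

arr has length 5. The slice arr[-1:-2] resolves to an empty index range, so the result is [].

[]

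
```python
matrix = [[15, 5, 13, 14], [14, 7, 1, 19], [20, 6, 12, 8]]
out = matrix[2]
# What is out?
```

matrix has 3 rows. Row 2 is [20, 6, 12, 8].

[20, 6, 12, 8]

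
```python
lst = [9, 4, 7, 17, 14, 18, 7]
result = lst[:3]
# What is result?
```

lst has length 7. The slice lst[:3] selects indices [0, 1, 2] (0->9, 1->4, 2->7), giving [9, 4, 7].

[9, 4, 7]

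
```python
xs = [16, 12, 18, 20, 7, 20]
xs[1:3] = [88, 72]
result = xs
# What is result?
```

xs starts as [16, 12, 18, 20, 7, 20] (length 6). The slice xs[1:3] covers indices [1, 2] with values [12, 18]. Replacing that slice with [88, 72] (same length) produces [16, 88, 72, 20, 7, 20].

[16, 88, 72, 20, 7, 20]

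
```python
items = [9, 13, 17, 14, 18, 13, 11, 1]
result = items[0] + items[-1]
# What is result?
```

items has length 8. items[0] = 9.
items has length 8. Negative index -1 maps to positive index 8 + (-1) = 7. items[7] = 1.
Sum: 9 + 1 = 10.

10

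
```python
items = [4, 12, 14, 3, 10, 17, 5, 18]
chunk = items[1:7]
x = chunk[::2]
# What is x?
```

items has length 8. The slice items[1:7] selects indices [1, 2, 3, 4, 5, 6] (1->12, 2->14, 3->3, 4->10, 5->17, 6->5), giving [12, 14, 3, 10, 17, 5]. So chunk = [12, 14, 3, 10, 17, 5]. chunk has length 6. The slice chunk[::2] selects indices [0, 2, 4] (0->12, 2->3, 4->17), giving [12, 3, 17].

[12, 3, 17]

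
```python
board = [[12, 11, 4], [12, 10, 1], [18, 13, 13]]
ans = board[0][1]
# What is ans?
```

board[0] = [12, 11, 4]. Taking column 1 of that row yields 11.

11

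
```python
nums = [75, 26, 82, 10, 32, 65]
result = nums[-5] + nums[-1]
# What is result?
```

nums has length 6. Negative index -5 maps to positive index 6 + (-5) = 1. nums[1] = 26.
nums has length 6. Negative index -1 maps to positive index 6 + (-1) = 5. nums[5] = 65.
Sum: 26 + 65 = 91.

91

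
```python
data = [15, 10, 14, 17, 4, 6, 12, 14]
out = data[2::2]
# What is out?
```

data has length 8. The slice data[2::2] selects indices [2, 4, 6] (2->14, 4->4, 6->12), giving [14, 4, 12].

[14, 4, 12]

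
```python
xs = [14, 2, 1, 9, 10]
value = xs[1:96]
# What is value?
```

xs has length 5. The slice xs[1:96] selects indices [1, 2, 3, 4] (1->2, 2->1, 3->9, 4->10), giving [2, 1, 9, 10].

[2, 1, 9, 10]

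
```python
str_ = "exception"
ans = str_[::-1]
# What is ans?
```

str_ has length 9. The slice str_[::-1] selects indices [8, 7, 6, 5, 4, 3, 2, 1, 0] (8->'n', 7->'o', 6->'i', 5->'t', 4->'p', 3->'e', 2->'c', 1->'x', 0->'e'), giving 'noitpecxe'.

'noitpecxe'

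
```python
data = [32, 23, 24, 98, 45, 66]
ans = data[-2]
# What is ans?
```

data has length 6. Negative index -2 maps to positive index 6 + (-2) = 4. data[4] = 45.

45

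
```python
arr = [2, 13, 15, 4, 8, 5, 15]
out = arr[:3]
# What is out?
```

arr has length 7. The slice arr[:3] selects indices [0, 1, 2] (0->2, 1->13, 2->15), giving [2, 13, 15].

[2, 13, 15]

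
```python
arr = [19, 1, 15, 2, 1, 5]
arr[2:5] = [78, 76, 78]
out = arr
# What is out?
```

arr starts as [19, 1, 15, 2, 1, 5] (length 6). The slice arr[2:5] covers indices [2, 3, 4] with values [15, 2, 1]. Replacing that slice with [78, 76, 78] (same length) produces [19, 1, 78, 76, 78, 5].

[19, 1, 78, 76, 78, 5]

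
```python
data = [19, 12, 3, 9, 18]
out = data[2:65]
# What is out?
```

data has length 5. The slice data[2:65] selects indices [2, 3, 4] (2->3, 3->9, 4->18), giving [3, 9, 18].

[3, 9, 18]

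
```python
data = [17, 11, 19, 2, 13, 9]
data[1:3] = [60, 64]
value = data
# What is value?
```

data starts as [17, 11, 19, 2, 13, 9] (length 6). The slice data[1:3] covers indices [1, 2] with values [11, 19]. Replacing that slice with [60, 64] (same length) produces [17, 60, 64, 2, 13, 9].

[17, 60, 64, 2, 13, 9]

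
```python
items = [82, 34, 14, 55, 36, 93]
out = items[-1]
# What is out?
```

items has length 6. Negative index -1 maps to positive index 6 + (-1) = 5. items[5] = 93.

93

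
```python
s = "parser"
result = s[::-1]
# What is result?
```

s has length 6. The slice s[::-1] selects indices [5, 4, 3, 2, 1, 0] (5->'r', 4->'e', 3->'s', 2->'r', 1->'a', 0->'p'), giving 'resrap'.

'resrap'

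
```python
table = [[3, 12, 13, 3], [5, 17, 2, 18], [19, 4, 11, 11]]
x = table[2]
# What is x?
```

table has 3 rows. Row 2 is [19, 4, 11, 11].

[19, 4, 11, 11]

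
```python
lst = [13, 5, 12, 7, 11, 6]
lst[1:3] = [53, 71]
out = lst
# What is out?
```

lst starts as [13, 5, 12, 7, 11, 6] (length 6). The slice lst[1:3] covers indices [1, 2] with values [5, 12]. Replacing that slice with [53, 71] (same length) produces [13, 53, 71, 7, 11, 6].

[13, 53, 71, 7, 11, 6]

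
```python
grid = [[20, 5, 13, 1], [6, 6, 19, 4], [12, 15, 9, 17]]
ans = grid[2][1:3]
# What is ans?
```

grid[2] = [12, 15, 9, 17]. grid[2] has length 4. The slice grid[2][1:3] selects indices [1, 2] (1->15, 2->9), giving [15, 9].

[15, 9]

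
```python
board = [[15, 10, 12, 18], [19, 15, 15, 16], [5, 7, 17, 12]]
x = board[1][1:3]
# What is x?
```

board[1] = [19, 15, 15, 16]. board[1] has length 4. The slice board[1][1:3] selects indices [1, 2] (1->15, 2->15), giving [15, 15].

[15, 15]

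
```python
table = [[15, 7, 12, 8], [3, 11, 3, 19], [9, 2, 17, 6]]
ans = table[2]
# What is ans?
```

table has 3 rows. Row 2 is [9, 2, 17, 6].

[9, 2, 17, 6]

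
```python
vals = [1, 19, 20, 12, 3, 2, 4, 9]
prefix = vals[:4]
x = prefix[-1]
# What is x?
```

vals has length 8. The slice vals[:4] selects indices [0, 1, 2, 3] (0->1, 1->19, 2->20, 3->12), giving [1, 19, 20, 12]. So prefix = [1, 19, 20, 12]. Then prefix[-1] = 12.

12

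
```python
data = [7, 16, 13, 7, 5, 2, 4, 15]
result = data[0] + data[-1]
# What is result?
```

data has length 8. data[0] = 7.
data has length 8. Negative index -1 maps to positive index 8 + (-1) = 7. data[7] = 15.
Sum: 7 + 15 = 22.

22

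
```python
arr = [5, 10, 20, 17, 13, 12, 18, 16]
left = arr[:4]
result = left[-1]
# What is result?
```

arr has length 8. The slice arr[:4] selects indices [0, 1, 2, 3] (0->5, 1->10, 2->20, 3->17), giving [5, 10, 20, 17]. So left = [5, 10, 20, 17]. Then left[-1] = 17.

17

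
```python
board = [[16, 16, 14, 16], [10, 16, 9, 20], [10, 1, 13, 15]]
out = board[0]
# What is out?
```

board has 3 rows. Row 0 is [16, 16, 14, 16].

[16, 16, 14, 16]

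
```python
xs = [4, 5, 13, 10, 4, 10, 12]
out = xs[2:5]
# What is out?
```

xs has length 7. The slice xs[2:5] selects indices [2, 3, 4] (2->13, 3->10, 4->4), giving [13, 10, 4].

[13, 10, 4]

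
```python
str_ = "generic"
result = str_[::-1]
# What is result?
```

str_ has length 7. The slice str_[::-1] selects indices [6, 5, 4, 3, 2, 1, 0] (6->'c', 5->'i', 4->'r', 3->'e', 2->'n', 1->'e', 0->'g'), giving 'cireneg'.

'cireneg'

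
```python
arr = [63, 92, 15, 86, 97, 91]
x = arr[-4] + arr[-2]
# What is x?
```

arr has length 6. Negative index -4 maps to positive index 6 + (-4) = 2. arr[2] = 15.
arr has length 6. Negative index -2 maps to positive index 6 + (-2) = 4. arr[4] = 97.
Sum: 15 + 97 = 112.

112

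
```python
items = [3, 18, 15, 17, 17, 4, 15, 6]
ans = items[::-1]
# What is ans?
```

items has length 8. The slice items[::-1] selects indices [7, 6, 5, 4, 3, 2, 1, 0] (7->6, 6->15, 5->4, 4->17, 3->17, 2->15, 1->18, 0->3), giving [6, 15, 4, 17, 17, 15, 18, 3].

[6, 15, 4, 17, 17, 15, 18, 3]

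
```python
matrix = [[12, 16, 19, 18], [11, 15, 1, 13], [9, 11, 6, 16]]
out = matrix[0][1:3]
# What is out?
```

matrix[0] = [12, 16, 19, 18]. matrix[0] has length 4. The slice matrix[0][1:3] selects indices [1, 2] (1->16, 2->19), giving [16, 19].

[16, 19]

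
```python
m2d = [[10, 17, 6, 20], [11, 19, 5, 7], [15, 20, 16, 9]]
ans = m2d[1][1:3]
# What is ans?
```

m2d[1] = [11, 19, 5, 7]. m2d[1] has length 4. The slice m2d[1][1:3] selects indices [1, 2] (1->19, 2->5), giving [19, 5].

[19, 5]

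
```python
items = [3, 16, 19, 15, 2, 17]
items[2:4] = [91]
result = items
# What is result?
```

items starts as [3, 16, 19, 15, 2, 17] (length 6). The slice items[2:4] covers indices [2, 3] with values [19, 15]. Replacing that slice with [91] (different length) produces [3, 16, 91, 2, 17].

[3, 16, 91, 2, 17]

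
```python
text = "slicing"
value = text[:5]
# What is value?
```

text has length 7. The slice text[:5] selects indices [0, 1, 2, 3, 4] (0->'s', 1->'l', 2->'i', 3->'c', 4->'i'), giving 'slici'.

'slici'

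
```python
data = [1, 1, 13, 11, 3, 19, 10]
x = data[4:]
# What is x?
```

data has length 7. The slice data[4:] selects indices [4, 5, 6] (4->3, 5->19, 6->10), giving [3, 19, 10].

[3, 19, 10]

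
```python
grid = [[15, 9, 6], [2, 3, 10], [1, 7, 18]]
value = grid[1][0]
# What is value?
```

grid[1] = [2, 3, 10]. Taking column 0 of that row yields 2.

2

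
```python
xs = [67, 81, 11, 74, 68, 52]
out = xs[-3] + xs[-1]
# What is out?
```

xs has length 6. Negative index -3 maps to positive index 6 + (-3) = 3. xs[3] = 74.
xs has length 6. Negative index -1 maps to positive index 6 + (-1) = 5. xs[5] = 52.
Sum: 74 + 52 = 126.

126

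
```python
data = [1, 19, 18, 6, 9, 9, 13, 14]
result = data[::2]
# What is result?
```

data has length 8. The slice data[::2] selects indices [0, 2, 4, 6] (0->1, 2->18, 4->9, 6->13), giving [1, 18, 9, 13].

[1, 18, 9, 13]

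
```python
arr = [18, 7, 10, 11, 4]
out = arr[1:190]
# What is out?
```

arr has length 5. The slice arr[1:190] selects indices [1, 2, 3, 4] (1->7, 2->10, 3->11, 4->4), giving [7, 10, 11, 4].

[7, 10, 11, 4]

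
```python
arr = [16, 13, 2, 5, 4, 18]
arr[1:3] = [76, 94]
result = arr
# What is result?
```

arr starts as [16, 13, 2, 5, 4, 18] (length 6). The slice arr[1:3] covers indices [1, 2] with values [13, 2]. Replacing that slice with [76, 94] (same length) produces [16, 76, 94, 5, 4, 18].

[16, 76, 94, 5, 4, 18]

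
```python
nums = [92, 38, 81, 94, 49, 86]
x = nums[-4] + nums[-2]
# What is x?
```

nums has length 6. Negative index -4 maps to positive index 6 + (-4) = 2. nums[2] = 81.
nums has length 6. Negative index -2 maps to positive index 6 + (-2) = 4. nums[4] = 49.
Sum: 81 + 49 = 130.

130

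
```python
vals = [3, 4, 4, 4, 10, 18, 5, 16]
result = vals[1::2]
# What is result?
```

vals has length 8. The slice vals[1::2] selects indices [1, 3, 5, 7] (1->4, 3->4, 5->18, 7->16), giving [4, 4, 18, 16].

[4, 4, 18, 16]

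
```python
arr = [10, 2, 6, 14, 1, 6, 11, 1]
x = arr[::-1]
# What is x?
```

arr has length 8. The slice arr[::-1] selects indices [7, 6, 5, 4, 3, 2, 1, 0] (7->1, 6->11, 5->6, 4->1, 3->14, 2->6, 1->2, 0->10), giving [1, 11, 6, 1, 14, 6, 2, 10].

[1, 11, 6, 1, 14, 6, 2, 10]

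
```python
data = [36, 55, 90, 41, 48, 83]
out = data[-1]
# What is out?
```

data has length 6. Negative index -1 maps to positive index 6 + (-1) = 5. data[5] = 83.

83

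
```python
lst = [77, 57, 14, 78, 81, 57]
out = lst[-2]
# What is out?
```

lst has length 6. Negative index -2 maps to positive index 6 + (-2) = 4. lst[4] = 81.

81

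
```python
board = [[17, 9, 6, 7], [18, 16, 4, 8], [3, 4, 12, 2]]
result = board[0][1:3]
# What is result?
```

board[0] = [17, 9, 6, 7]. board[0] has length 4. The slice board[0][1:3] selects indices [1, 2] (1->9, 2->6), giving [9, 6].

[9, 6]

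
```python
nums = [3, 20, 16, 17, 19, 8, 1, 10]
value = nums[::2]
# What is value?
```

nums has length 8. The slice nums[::2] selects indices [0, 2, 4, 6] (0->3, 2->16, 4->19, 6->1), giving [3, 16, 19, 1].

[3, 16, 19, 1]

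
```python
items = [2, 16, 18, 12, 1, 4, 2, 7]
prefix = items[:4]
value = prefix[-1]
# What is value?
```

items has length 8. The slice items[:4] selects indices [0, 1, 2, 3] (0->2, 1->16, 2->18, 3->12), giving [2, 16, 18, 12]. So prefix = [2, 16, 18, 12]. Then prefix[-1] = 12.

12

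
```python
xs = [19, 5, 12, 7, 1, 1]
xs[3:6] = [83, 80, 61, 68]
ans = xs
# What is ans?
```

xs starts as [19, 5, 12, 7, 1, 1] (length 6). The slice xs[3:6] covers indices [3, 4, 5] with values [7, 1, 1]. Replacing that slice with [83, 80, 61, 68] (different length) produces [19, 5, 12, 83, 80, 61, 68].

[19, 5, 12, 83, 80, 61, 68]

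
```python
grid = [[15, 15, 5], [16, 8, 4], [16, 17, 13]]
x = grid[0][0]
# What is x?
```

grid[0] = [15, 15, 5]. Taking column 0 of that row yields 15.

15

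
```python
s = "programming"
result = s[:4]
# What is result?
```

s has length 11. The slice s[:4] selects indices [0, 1, 2, 3] (0->'p', 1->'r', 2->'o', 3->'g'), giving 'prog'.

'prog'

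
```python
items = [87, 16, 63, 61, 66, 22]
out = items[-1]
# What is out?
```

items has length 6. Negative index -1 maps to positive index 6 + (-1) = 5. items[5] = 22.

22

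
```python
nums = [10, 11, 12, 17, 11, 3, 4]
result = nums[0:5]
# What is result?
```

nums has length 7. The slice nums[0:5] selects indices [0, 1, 2, 3, 4] (0->10, 1->11, 2->12, 3->17, 4->11), giving [10, 11, 12, 17, 11].

[10, 11, 12, 17, 11]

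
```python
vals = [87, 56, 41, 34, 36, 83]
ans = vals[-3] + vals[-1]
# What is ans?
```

vals has length 6. Negative index -3 maps to positive index 6 + (-3) = 3. vals[3] = 34.
vals has length 6. Negative index -1 maps to positive index 6 + (-1) = 5. vals[5] = 83.
Sum: 34 + 83 = 117.

117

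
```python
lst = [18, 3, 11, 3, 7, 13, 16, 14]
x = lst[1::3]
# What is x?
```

lst has length 8. The slice lst[1::3] selects indices [1, 4, 7] (1->3, 4->7, 7->14), giving [3, 7, 14].

[3, 7, 14]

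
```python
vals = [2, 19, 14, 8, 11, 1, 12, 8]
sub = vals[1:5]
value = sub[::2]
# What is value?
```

vals has length 8. The slice vals[1:5] selects indices [1, 2, 3, 4] (1->19, 2->14, 3->8, 4->11), giving [19, 14, 8, 11]. So sub = [19, 14, 8, 11]. sub has length 4. The slice sub[::2] selects indices [0, 2] (0->19, 2->8), giving [19, 8].

[19, 8]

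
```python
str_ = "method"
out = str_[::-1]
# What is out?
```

str_ has length 6. The slice str_[::-1] selects indices [5, 4, 3, 2, 1, 0] (5->'d', 4->'o', 3->'h', 2->'t', 1->'e', 0->'m'), giving 'dohtem'.

'dohtem'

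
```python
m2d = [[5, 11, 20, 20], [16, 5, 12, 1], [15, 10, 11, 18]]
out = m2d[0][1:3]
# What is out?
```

m2d[0] = [5, 11, 20, 20]. m2d[0] has length 4. The slice m2d[0][1:3] selects indices [1, 2] (1->11, 2->20), giving [11, 20].

[11, 20]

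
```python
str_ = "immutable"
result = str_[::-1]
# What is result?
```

str_ has length 9. The slice str_[::-1] selects indices [8, 7, 6, 5, 4, 3, 2, 1, 0] (8->'e', 7->'l', 6->'b', 5->'a', 4->'t', 3->'u', 2->'m', 1->'m', 0->'i'), giving 'elbatummi'.

'elbatummi'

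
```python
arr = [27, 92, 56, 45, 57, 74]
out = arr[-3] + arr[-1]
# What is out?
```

arr has length 6. Negative index -3 maps to positive index 6 + (-3) = 3. arr[3] = 45.
arr has length 6. Negative index -1 maps to positive index 6 + (-1) = 5. arr[5] = 74.
Sum: 45 + 74 = 119.

119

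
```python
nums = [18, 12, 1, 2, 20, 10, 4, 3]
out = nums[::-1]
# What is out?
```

nums has length 8. The slice nums[::-1] selects indices [7, 6, 5, 4, 3, 2, 1, 0] (7->3, 6->4, 5->10, 4->20, 3->2, 2->1, 1->12, 0->18), giving [3, 4, 10, 20, 2, 1, 12, 18].

[3, 4, 10, 20, 2, 1, 12, 18]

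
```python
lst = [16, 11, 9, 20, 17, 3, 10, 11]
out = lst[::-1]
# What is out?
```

lst has length 8. The slice lst[::-1] selects indices [7, 6, 5, 4, 3, 2, 1, 0] (7->11, 6->10, 5->3, 4->17, 3->20, 2->9, 1->11, 0->16), giving [11, 10, 3, 17, 20, 9, 11, 16].

[11, 10, 3, 17, 20, 9, 11, 16]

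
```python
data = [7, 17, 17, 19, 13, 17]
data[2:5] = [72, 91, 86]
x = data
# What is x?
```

data starts as [7, 17, 17, 19, 13, 17] (length 6). The slice data[2:5] covers indices [2, 3, 4] with values [17, 19, 13]. Replacing that slice with [72, 91, 86] (same length) produces [7, 17, 72, 91, 86, 17].

[7, 17, 72, 91, 86, 17]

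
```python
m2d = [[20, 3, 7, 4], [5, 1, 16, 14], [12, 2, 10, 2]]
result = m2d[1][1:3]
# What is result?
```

m2d[1] = [5, 1, 16, 14]. m2d[1] has length 4. The slice m2d[1][1:3] selects indices [1, 2] (1->1, 2->16), giving [1, 16].

[1, 16]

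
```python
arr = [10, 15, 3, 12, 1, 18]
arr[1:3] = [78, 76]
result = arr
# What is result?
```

arr starts as [10, 15, 3, 12, 1, 18] (length 6). The slice arr[1:3] covers indices [1, 2] with values [15, 3]. Replacing that slice with [78, 76] (same length) produces [10, 78, 76, 12, 1, 18].

[10, 78, 76, 12, 1, 18]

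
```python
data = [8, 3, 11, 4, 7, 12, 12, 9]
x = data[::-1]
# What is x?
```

data has length 8. The slice data[::-1] selects indices [7, 6, 5, 4, 3, 2, 1, 0] (7->9, 6->12, 5->12, 4->7, 3->4, 2->11, 1->3, 0->8), giving [9, 12, 12, 7, 4, 11, 3, 8].

[9, 12, 12, 7, 4, 11, 3, 8]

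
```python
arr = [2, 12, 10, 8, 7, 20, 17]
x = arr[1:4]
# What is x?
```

arr has length 7. The slice arr[1:4] selects indices [1, 2, 3] (1->12, 2->10, 3->8), giving [12, 10, 8].

[12, 10, 8]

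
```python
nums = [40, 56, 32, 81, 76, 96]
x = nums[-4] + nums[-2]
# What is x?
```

nums has length 6. Negative index -4 maps to positive index 6 + (-4) = 2. nums[2] = 32.
nums has length 6. Negative index -2 maps to positive index 6 + (-2) = 4. nums[4] = 76.
Sum: 32 + 76 = 108.

108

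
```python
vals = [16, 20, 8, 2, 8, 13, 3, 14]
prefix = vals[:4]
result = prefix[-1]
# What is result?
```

vals has length 8. The slice vals[:4] selects indices [0, 1, 2, 3] (0->16, 1->20, 2->8, 3->2), giving [16, 20, 8, 2]. So prefix = [16, 20, 8, 2]. Then prefix[-1] = 2.

2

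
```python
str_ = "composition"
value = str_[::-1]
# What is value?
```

str_ has length 11. The slice str_[::-1] selects indices [10, 9, 8, 7, 6, 5, 4, 3, 2, 1, 0] (10->'n', 9->'o', 8->'i', 7->'t', 6->'i', 5->'s', 4->'o', 3->'p', 2->'m', 1->'o', 0->'c'), giving 'noitisopmoc'.

'noitisopmoc'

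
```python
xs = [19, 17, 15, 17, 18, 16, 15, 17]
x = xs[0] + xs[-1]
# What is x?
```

xs has length 8. xs[0] = 19.
xs has length 8. Negative index -1 maps to positive index 8 + (-1) = 7. xs[7] = 17.
Sum: 19 + 17 = 36.

36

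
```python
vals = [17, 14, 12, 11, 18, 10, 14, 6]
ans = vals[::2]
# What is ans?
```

vals has length 8. The slice vals[::2] selects indices [0, 2, 4, 6] (0->17, 2->12, 4->18, 6->14), giving [17, 12, 18, 14].

[17, 12, 18, 14]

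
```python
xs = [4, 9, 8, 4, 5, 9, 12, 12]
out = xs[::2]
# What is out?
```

xs has length 8. The slice xs[::2] selects indices [0, 2, 4, 6] (0->4, 2->8, 4->5, 6->12), giving [4, 8, 5, 12].

[4, 8, 5, 12]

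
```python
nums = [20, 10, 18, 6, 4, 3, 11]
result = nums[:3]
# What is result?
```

nums has length 7. The slice nums[:3] selects indices [0, 1, 2] (0->20, 1->10, 2->18), giving [20, 10, 18].

[20, 10, 18]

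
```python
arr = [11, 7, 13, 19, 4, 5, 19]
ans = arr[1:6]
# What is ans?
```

arr has length 7. The slice arr[1:6] selects indices [1, 2, 3, 4, 5] (1->7, 2->13, 3->19, 4->4, 5->5), giving [7, 13, 19, 4, 5].

[7, 13, 19, 4, 5]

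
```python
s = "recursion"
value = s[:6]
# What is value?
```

s has length 9. The slice s[:6] selects indices [0, 1, 2, 3, 4, 5] (0->'r', 1->'e', 2->'c', 3->'u', 4->'r', 5->'s'), giving 'recurs'.

'recurs'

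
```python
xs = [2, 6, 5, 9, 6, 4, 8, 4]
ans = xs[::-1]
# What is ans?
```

xs has length 8. The slice xs[::-1] selects indices [7, 6, 5, 4, 3, 2, 1, 0] (7->4, 6->8, 5->4, 4->6, 3->9, 2->5, 1->6, 0->2), giving [4, 8, 4, 6, 9, 5, 6, 2].

[4, 8, 4, 6, 9, 5, 6, 2]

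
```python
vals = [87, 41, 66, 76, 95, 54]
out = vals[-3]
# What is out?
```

vals has length 6. Negative index -3 maps to positive index 6 + (-3) = 3. vals[3] = 76.

76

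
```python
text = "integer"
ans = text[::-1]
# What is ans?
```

text has length 7. The slice text[::-1] selects indices [6, 5, 4, 3, 2, 1, 0] (6->'r', 5->'e', 4->'g', 3->'e', 2->'t', 1->'n', 0->'i'), giving 'regetni'.

'regetni'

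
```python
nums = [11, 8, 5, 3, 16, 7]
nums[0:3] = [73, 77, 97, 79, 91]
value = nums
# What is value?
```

nums starts as [11, 8, 5, 3, 16, 7] (length 6). The slice nums[0:3] covers indices [0, 1, 2] with values [11, 8, 5]. Replacing that slice with [73, 77, 97, 79, 91] (different length) produces [73, 77, 97, 79, 91, 3, 16, 7].

[73, 77, 97, 79, 91, 3, 16, 7]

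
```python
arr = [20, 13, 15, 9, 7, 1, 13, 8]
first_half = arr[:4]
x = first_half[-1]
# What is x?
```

arr has length 8. The slice arr[:4] selects indices [0, 1, 2, 3] (0->20, 1->13, 2->15, 3->9), giving [20, 13, 15, 9]. So first_half = [20, 13, 15, 9]. Then first_half[-1] = 9.

9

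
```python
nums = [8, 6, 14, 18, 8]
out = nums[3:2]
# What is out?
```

nums has length 5. The slice nums[3:2] resolves to an empty index range, so the result is [].

[]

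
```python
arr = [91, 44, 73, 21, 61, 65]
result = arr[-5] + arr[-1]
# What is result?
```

arr has length 6. Negative index -5 maps to positive index 6 + (-5) = 1. arr[1] = 44.
arr has length 6. Negative index -1 maps to positive index 6 + (-1) = 5. arr[5] = 65.
Sum: 44 + 65 = 109.

109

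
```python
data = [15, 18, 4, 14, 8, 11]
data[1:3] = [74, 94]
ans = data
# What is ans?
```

data starts as [15, 18, 4, 14, 8, 11] (length 6). The slice data[1:3] covers indices [1, 2] with values [18, 4]. Replacing that slice with [74, 94] (same length) produces [15, 74, 94, 14, 8, 11].

[15, 74, 94, 14, 8, 11]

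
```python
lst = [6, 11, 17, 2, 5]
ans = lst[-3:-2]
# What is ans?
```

lst has length 5. The slice lst[-3:-2] selects indices [2] (2->17), giving [17].

[17]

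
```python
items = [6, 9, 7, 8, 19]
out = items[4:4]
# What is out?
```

items has length 5. The slice items[4:4] resolves to an empty index range, so the result is [].

[]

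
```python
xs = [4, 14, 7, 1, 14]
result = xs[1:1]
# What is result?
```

xs has length 5. The slice xs[1:1] resolves to an empty index range, so the result is [].

[]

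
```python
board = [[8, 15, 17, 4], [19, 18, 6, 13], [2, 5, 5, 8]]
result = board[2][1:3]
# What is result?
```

board[2] = [2, 5, 5, 8]. board[2] has length 4. The slice board[2][1:3] selects indices [1, 2] (1->5, 2->5), giving [5, 5].

[5, 5]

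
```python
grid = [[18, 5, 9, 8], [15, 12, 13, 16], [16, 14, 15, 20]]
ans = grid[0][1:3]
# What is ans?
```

grid[0] = [18, 5, 9, 8]. grid[0] has length 4. The slice grid[0][1:3] selects indices [1, 2] (1->5, 2->9), giving [5, 9].

[5, 9]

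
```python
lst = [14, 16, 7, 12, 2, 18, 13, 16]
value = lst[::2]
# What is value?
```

lst has length 8. The slice lst[::2] selects indices [0, 2, 4, 6] (0->14, 2->7, 4->2, 6->13), giving [14, 7, 2, 13].

[14, 7, 2, 13]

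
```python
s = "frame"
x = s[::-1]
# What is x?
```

s has length 5. The slice s[::-1] selects indices [4, 3, 2, 1, 0] (4->'e', 3->'m', 2->'a', 1->'r', 0->'f'), giving 'emarf'.

'emarf'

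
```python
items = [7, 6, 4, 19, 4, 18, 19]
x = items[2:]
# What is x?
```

items has length 7. The slice items[2:] selects indices [2, 3, 4, 5, 6] (2->4, 3->19, 4->4, 5->18, 6->19), giving [4, 19, 4, 18, 19].

[4, 19, 4, 18, 19]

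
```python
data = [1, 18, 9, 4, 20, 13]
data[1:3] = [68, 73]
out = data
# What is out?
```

data starts as [1, 18, 9, 4, 20, 13] (length 6). The slice data[1:3] covers indices [1, 2] with values [18, 9]. Replacing that slice with [68, 73] (same length) produces [1, 68, 73, 4, 20, 13].

[1, 68, 73, 4, 20, 13]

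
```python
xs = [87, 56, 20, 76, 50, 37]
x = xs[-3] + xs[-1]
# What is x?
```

xs has length 6. Negative index -3 maps to positive index 6 + (-3) = 3. xs[3] = 76.
xs has length 6. Negative index -1 maps to positive index 6 + (-1) = 5. xs[5] = 37.
Sum: 76 + 37 = 113.

113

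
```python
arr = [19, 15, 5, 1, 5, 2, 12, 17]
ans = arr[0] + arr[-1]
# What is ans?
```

arr has length 8. arr[0] = 19.
arr has length 8. Negative index -1 maps to positive index 8 + (-1) = 7. arr[7] = 17.
Sum: 19 + 17 = 36.

36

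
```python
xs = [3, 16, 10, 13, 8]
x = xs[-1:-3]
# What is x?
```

xs has length 5. The slice xs[-1:-3] resolves to an empty index range, so the result is [].

[]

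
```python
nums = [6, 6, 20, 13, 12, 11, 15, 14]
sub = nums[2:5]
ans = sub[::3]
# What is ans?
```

nums has length 8. The slice nums[2:5] selects indices [2, 3, 4] (2->20, 3->13, 4->12), giving [20, 13, 12]. So sub = [20, 13, 12]. sub has length 3. The slice sub[::3] selects indices [0] (0->20), giving [20].

[20]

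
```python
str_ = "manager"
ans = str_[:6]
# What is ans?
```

str_ has length 7. The slice str_[:6] selects indices [0, 1, 2, 3, 4, 5] (0->'m', 1->'a', 2->'n', 3->'a', 4->'g', 5->'e'), giving 'manage'.

'manage'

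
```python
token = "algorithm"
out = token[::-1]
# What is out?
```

token has length 9. The slice token[::-1] selects indices [8, 7, 6, 5, 4, 3, 2, 1, 0] (8->'m', 7->'h', 6->'t', 5->'i', 4->'r', 3->'o', 2->'g', 1->'l', 0->'a'), giving 'mhtirogla'.

'mhtirogla'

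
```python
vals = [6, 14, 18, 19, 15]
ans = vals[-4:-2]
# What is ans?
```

vals has length 5. The slice vals[-4:-2] selects indices [1, 2] (1->14, 2->18), giving [14, 18].

[14, 18]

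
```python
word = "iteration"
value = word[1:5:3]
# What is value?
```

word has length 9. The slice word[1:5:3] selects indices [1, 4] (1->'t', 4->'a'), giving 'ta'.

'ta'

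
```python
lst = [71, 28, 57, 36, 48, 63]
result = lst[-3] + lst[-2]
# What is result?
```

lst has length 6. Negative index -3 maps to positive index 6 + (-3) = 3. lst[3] = 36.
lst has length 6. Negative index -2 maps to positive index 6 + (-2) = 4. lst[4] = 48.
Sum: 36 + 48 = 84.

84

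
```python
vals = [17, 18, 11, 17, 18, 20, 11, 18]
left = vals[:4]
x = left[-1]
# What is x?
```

vals has length 8. The slice vals[:4] selects indices [0, 1, 2, 3] (0->17, 1->18, 2->11, 3->17), giving [17, 18, 11, 17]. So left = [17, 18, 11, 17]. Then left[-1] = 17.

17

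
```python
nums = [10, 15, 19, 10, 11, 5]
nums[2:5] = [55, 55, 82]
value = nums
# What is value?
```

nums starts as [10, 15, 19, 10, 11, 5] (length 6). The slice nums[2:5] covers indices [2, 3, 4] with values [19, 10, 11]. Replacing that slice with [55, 55, 82] (same length) produces [10, 15, 55, 55, 82, 5].

[10, 15, 55, 55, 82, 5]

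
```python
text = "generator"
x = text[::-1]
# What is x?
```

text has length 9. The slice text[::-1] selects indices [8, 7, 6, 5, 4, 3, 2, 1, 0] (8->'r', 7->'o', 6->'t', 5->'a', 4->'r', 3->'e', 2->'n', 1->'e', 0->'g'), giving 'rotareneg'.

'rotareneg'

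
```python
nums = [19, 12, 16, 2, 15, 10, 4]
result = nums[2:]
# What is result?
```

nums has length 7. The slice nums[2:] selects indices [2, 3, 4, 5, 6] (2->16, 3->2, 4->15, 5->10, 6->4), giving [16, 2, 15, 10, 4].

[16, 2, 15, 10, 4]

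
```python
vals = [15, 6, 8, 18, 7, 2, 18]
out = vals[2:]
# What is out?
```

vals has length 7. The slice vals[2:] selects indices [2, 3, 4, 5, 6] (2->8, 3->18, 4->7, 5->2, 6->18), giving [8, 18, 7, 2, 18].

[8, 18, 7, 2, 18]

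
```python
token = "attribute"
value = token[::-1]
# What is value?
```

token has length 9. The slice token[::-1] selects indices [8, 7, 6, 5, 4, 3, 2, 1, 0] (8->'e', 7->'t', 6->'u', 5->'b', 4->'i', 3->'r', 2->'t', 1->'t', 0->'a'), giving 'etubirtta'.

'etubirtta'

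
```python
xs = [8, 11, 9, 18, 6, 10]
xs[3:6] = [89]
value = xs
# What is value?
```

xs starts as [8, 11, 9, 18, 6, 10] (length 6). The slice xs[3:6] covers indices [3, 4, 5] with values [18, 6, 10]. Replacing that slice with [89] (different length) produces [8, 11, 9, 89].

[8, 11, 9, 89]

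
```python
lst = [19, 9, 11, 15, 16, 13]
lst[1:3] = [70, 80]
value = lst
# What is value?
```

lst starts as [19, 9, 11, 15, 16, 13] (length 6). The slice lst[1:3] covers indices [1, 2] with values [9, 11]. Replacing that slice with [70, 80] (same length) produces [19, 70, 80, 15, 16, 13].

[19, 70, 80, 15, 16, 13]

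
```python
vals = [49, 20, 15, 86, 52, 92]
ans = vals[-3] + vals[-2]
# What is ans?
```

vals has length 6. Negative index -3 maps to positive index 6 + (-3) = 3. vals[3] = 86.
vals has length 6. Negative index -2 maps to positive index 6 + (-2) = 4. vals[4] = 52.
Sum: 86 + 52 = 138.

138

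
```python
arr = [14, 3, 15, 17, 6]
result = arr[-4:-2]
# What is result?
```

arr has length 5. The slice arr[-4:-2] selects indices [1, 2] (1->3, 2->15), giving [3, 15].

[3, 15]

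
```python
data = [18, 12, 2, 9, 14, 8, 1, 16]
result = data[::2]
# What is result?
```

data has length 8. The slice data[::2] selects indices [0, 2, 4, 6] (0->18, 2->2, 4->14, 6->1), giving [18, 2, 14, 1].

[18, 2, 14, 1]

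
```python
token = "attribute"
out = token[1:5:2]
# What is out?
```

token has length 9. The slice token[1:5:2] selects indices [1, 3] (1->'t', 3->'r'), giving 'tr'.

'tr'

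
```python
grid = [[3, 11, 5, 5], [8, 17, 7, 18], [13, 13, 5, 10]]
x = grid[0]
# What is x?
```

grid has 3 rows. Row 0 is [3, 11, 5, 5].

[3, 11, 5, 5]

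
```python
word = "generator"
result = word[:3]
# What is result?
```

word has length 9. The slice word[:3] selects indices [0, 1, 2] (0->'g', 1->'e', 2->'n'), giving 'gen'.

'gen'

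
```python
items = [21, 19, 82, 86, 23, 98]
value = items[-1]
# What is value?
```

items has length 6. Negative index -1 maps to positive index 6 + (-1) = 5. items[5] = 98.

98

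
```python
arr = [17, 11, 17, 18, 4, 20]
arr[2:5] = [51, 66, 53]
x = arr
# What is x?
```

arr starts as [17, 11, 17, 18, 4, 20] (length 6). The slice arr[2:5] covers indices [2, 3, 4] with values [17, 18, 4]. Replacing that slice with [51, 66, 53] (same length) produces [17, 11, 51, 66, 53, 20].

[17, 11, 51, 66, 53, 20]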